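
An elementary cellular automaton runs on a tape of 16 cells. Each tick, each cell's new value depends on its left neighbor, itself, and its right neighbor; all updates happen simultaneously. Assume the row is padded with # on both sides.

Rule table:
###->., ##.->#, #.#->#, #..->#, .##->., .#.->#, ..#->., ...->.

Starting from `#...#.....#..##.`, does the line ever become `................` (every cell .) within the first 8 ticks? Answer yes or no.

no

tick 1: ##..##....##..##
tick 2: .##..##....##...
tick 3: #.##..##....##..
tick 4: ##.##..##....##.
tick 5: .##.##..##....##
tick 6: #.##.##..##.....
tick 7: ##.##.##..##....
tick 8: .##.##.##..##...
tick 8 is .##.##.##..##..., still not uniform .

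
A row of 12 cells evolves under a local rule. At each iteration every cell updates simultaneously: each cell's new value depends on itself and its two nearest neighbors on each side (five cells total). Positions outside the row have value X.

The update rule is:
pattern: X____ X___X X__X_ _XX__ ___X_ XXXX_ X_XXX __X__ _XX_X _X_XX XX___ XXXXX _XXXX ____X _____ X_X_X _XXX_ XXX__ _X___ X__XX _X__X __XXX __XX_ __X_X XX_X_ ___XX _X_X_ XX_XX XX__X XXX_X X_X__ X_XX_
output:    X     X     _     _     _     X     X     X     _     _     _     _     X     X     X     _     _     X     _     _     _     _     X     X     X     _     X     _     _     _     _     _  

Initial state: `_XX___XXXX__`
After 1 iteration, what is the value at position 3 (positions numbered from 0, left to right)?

_

iteration 1: ____X__XXX__
position 3 holds _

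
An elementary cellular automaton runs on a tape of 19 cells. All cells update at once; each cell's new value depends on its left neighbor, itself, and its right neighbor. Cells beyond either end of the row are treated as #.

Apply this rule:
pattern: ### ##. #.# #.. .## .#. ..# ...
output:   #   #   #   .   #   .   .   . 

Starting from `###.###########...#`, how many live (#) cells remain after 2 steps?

16

step 1: ###############...#
step 2: ###############...#
count of #: 16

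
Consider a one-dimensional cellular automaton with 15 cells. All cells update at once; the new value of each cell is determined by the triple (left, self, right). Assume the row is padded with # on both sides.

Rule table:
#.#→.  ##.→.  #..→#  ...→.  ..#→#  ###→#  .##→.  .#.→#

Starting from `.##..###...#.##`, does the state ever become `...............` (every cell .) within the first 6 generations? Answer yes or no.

...##.#.#.##..#
#.#...#.#...##.
..##.##.##.#...
##.........##.#
#.#.......#....
..##.....###..#
generation 6 is ..##.....###..#, still not uniform .

no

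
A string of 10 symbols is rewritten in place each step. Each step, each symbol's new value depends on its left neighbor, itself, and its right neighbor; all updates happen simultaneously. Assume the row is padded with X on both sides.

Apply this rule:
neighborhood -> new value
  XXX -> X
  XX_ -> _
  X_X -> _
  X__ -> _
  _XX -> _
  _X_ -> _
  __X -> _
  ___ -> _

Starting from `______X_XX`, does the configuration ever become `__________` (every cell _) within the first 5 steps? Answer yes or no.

_________X
__________
all cells are _ at step 2

yes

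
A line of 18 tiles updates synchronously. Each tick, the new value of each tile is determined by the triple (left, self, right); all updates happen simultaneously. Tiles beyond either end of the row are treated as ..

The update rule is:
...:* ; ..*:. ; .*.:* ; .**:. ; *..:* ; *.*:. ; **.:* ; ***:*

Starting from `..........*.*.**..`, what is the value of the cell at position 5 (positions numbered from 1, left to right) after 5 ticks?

*

tick 1: *********.*.*..***
tick 2: .********.*.**..**
tick 3: ..*******.*..**..*
tick 4: *..******.**..**.*
tick 5: **..*****..**..*.*
position 5 holds *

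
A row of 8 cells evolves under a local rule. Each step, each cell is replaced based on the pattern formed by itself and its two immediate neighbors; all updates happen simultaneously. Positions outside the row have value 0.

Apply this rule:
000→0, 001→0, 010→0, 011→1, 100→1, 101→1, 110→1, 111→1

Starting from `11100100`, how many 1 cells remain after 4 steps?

11110010
11111001
11111100
11111110
count of 1: 7

7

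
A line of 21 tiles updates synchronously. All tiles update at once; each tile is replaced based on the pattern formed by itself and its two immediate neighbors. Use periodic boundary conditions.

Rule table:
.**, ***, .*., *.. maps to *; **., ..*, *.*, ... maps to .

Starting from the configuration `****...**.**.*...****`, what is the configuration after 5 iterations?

*.*.*..*..*..*.*.***.

***.*..*..*..**..****
**..**.**.**.*.*.****
*.*.*..*..*..*.*.****
..*.**.**.**.*.*.****
*.*.*..*..*..*.*.***.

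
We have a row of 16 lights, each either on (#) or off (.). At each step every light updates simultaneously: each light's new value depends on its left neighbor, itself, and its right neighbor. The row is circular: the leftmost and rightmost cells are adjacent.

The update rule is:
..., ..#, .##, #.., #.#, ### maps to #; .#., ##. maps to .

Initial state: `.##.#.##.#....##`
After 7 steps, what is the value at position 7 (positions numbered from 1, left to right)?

#

##.#.##.#.#####.
#.#.##.#.#####.#
.#.##.#.#####.##
#.##.#.#####.##.
.##.#.#####.##.#
##.#.#####.##.#.
#.#.#####.##.#.#
position 7 holds #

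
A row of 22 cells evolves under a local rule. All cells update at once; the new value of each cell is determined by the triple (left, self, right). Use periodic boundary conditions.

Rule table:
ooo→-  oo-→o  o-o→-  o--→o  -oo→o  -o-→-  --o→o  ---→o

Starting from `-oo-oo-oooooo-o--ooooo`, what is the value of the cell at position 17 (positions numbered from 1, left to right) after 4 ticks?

tick 1: -oo-oo-o----o--ooo---o
tick 2: -oo-oo--oooo-ooo-oooo-
tick 3: ooo-ooooo--o-o-o-o--oo
tick 4: --o-o---ooo-------ooo-
position 17 holds -

-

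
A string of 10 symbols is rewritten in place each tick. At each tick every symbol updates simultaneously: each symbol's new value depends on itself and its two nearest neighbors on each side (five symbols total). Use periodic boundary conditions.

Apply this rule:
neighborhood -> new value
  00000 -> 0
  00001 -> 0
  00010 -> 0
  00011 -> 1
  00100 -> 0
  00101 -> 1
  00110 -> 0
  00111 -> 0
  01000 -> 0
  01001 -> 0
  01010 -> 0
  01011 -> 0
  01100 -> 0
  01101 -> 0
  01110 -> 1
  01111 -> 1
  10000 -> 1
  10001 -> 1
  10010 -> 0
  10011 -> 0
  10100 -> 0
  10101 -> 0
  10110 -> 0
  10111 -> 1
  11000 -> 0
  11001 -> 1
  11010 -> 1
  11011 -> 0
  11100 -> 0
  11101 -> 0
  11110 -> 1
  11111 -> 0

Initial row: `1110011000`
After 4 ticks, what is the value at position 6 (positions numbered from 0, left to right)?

0101000011
1000010100
0010010000
0000000100
position 6 holds 0

0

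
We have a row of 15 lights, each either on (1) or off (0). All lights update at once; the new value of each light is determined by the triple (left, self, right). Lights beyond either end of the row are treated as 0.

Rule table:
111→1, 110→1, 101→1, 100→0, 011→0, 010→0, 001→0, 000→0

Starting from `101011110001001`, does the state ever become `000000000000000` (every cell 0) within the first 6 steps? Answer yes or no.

yes

step 1: 010101110000000
step 2: 001010110000000
step 3: 000101010000000
step 4: 000010100000000
step 5: 000001000000000
step 6: 000000000000000
all cells are 0 at step 6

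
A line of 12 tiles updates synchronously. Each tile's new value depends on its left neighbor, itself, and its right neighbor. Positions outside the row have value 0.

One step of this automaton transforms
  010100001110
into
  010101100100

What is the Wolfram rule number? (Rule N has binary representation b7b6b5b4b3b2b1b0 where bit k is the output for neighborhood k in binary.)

position 9: 111 → 1  (bit 7 = 1)
position 10: 110 → 0  (bit 6 = 0)
position 2: 101 → 0  (bit 5 = 0)
position 4: 100 → 0  (bit 4 = 0)
position 8: 011 → 0  (bit 3 = 0)
position 1: 010 → 1  (bit 2 = 1)
position 0: 001 → 0  (bit 1 = 0)
position 5: 000 → 1  (bit 0 = 1)
bits b7..b0 = 10000101 = 133

133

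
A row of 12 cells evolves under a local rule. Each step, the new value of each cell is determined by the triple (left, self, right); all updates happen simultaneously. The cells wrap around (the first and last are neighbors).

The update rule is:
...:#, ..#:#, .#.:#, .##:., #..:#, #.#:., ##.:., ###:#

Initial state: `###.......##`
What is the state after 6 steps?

##.#######.#
#...#####...
####.###.###
###...#...##
##.#######.#  (repeats step 1; period 4)
step 6: #...#####...

#...#####...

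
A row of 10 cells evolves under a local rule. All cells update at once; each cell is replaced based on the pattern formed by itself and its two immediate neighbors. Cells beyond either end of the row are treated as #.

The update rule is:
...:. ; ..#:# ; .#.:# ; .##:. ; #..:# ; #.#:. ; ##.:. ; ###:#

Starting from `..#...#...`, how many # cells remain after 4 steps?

3

step 1: ####.###.#
step 2: ###...#...
step 3: ##.#.###.#
step 4: #..#..#...
count of #: 3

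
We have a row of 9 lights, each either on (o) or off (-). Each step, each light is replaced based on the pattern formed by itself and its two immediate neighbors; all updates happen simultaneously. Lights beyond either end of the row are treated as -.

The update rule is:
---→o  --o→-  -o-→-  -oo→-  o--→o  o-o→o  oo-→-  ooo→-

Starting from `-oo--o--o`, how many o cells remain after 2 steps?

---o--o--
oo--o--oo
count of o: 5

5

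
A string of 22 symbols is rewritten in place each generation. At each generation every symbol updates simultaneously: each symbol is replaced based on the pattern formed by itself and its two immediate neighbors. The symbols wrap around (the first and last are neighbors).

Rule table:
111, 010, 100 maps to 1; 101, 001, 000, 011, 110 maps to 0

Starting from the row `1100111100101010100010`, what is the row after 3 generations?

1000100010101011001000

0010011010101010110010
0011000010101010001011
1000100010101011001000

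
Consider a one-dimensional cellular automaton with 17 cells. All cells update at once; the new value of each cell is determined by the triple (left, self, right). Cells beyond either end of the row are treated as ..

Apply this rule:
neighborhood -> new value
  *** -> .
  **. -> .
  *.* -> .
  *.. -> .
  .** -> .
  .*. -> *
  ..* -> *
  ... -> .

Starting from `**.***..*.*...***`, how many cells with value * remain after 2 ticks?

tick 1: .......**.*..*...
tick 2: ......*...*.**...
count of *: 4

4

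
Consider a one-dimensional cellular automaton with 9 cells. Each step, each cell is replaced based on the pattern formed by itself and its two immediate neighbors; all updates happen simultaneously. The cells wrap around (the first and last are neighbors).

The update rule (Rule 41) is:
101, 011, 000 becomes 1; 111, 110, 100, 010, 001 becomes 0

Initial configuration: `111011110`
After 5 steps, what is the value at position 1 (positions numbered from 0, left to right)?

1

100110001
000100101
010000010
000111000
110100011
position 1 holds 1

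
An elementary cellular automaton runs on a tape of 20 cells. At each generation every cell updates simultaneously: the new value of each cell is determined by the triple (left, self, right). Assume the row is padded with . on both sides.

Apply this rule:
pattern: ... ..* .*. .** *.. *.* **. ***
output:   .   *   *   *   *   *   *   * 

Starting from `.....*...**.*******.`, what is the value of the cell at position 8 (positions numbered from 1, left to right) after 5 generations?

....***.************
...*****************
..******************
.*******************
********************
position 8 holds *

*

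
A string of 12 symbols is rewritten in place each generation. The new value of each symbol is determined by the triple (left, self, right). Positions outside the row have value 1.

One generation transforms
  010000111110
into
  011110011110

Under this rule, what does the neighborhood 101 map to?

At position 0 the neighborhood is 101; the next row has 0 there.

0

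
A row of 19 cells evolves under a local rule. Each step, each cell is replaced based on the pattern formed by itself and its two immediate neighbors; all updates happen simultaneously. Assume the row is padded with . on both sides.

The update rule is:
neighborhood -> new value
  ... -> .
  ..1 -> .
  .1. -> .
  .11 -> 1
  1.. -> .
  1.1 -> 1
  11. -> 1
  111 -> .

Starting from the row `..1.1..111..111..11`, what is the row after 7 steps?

step 1: ...1...1.1..1.1..11
step 2: ........1....1...11
step 3: .................11
step 4: .................11  (fixed point — unchanged through step 7)

.................11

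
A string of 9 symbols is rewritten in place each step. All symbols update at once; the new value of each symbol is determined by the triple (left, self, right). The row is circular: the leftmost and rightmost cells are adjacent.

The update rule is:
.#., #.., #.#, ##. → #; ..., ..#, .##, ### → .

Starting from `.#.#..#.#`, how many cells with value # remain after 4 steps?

#####.###
....##...
.....##..
......##.
count of #: 2

2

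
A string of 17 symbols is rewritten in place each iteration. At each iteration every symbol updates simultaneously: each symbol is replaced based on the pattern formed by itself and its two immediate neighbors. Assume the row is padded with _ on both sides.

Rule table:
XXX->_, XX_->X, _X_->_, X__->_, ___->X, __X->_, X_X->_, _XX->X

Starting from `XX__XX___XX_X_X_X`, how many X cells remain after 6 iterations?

XX__XX_X_XX______
XX__XX___XX_XXXXX
XX__XX_X_XX_X___X
XX__XX___XX___X__
XX__XX_X_XX_X___X  (repeats iteration 3; period 2)
iteration 6: XX__XX___XX___X__
count of X: 7

7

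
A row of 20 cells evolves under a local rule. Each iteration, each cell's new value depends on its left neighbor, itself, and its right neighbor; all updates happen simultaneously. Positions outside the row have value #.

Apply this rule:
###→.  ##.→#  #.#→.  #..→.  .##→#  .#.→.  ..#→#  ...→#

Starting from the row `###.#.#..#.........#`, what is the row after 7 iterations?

.##..###.##....#.###

..#.....#..#########
.#..####..##........
...##..#.###.#######
.####.#..#.#.#......
.#..#...#......#####
...#..##..######....
.##..###.##....#.###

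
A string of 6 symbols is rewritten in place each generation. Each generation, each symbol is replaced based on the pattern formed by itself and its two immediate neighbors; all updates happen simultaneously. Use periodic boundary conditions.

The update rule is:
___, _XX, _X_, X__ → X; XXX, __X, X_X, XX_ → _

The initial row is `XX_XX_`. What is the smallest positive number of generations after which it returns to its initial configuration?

2

generation 1: X__X__
generation 2: XX_XX_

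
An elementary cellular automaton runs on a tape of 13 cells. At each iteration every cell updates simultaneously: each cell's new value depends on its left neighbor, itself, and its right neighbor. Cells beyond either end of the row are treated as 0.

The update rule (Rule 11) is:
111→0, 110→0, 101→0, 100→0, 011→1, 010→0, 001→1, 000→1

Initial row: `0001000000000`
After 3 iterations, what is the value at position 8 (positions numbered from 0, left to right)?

1

1110011111111
1000110000000
0011100111111
position 8 holds 1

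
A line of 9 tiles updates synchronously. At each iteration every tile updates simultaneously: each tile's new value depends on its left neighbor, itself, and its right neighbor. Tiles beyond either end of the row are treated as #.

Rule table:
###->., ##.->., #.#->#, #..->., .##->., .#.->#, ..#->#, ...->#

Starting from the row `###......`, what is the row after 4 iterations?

....#####
.###.....
#....####
..###....

..###....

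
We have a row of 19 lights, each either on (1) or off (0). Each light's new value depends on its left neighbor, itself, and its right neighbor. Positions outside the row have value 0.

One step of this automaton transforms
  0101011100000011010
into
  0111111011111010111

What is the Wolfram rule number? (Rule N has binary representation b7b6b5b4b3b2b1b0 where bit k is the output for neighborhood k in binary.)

position 6: 111 → 1  (bit 7 = 1)
position 7: 110 → 0  (bit 6 = 0)
position 2: 101 → 1  (bit 5 = 1)
position 8: 100 → 1  (bit 4 = 1)
position 5: 011 → 1  (bit 3 = 1)
position 1: 010 → 1  (bit 2 = 1)
position 0: 001 → 0  (bit 1 = 0)
position 9: 000 → 1  (bit 0 = 1)
bits b7..b0 = 10111101 = 189

189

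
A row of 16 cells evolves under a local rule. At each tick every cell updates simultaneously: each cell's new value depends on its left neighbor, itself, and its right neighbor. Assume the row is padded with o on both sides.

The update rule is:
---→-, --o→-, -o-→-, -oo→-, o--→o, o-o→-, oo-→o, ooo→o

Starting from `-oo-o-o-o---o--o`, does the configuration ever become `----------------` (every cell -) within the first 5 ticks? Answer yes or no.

--o------o---o--
o--o------o---o-
oo--o------o----
ooo--o------o---
oooo--o------o--
tick 5 is oooo--o------o--, still not uniform -

no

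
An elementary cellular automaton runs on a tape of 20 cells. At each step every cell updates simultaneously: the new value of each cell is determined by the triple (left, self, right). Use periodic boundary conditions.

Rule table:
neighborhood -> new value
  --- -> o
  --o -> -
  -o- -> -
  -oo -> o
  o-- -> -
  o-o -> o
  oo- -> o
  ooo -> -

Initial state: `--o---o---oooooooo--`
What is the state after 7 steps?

o---o---o-o------o-o
o-o---o--o--oooo--oo
oo--o-------o--o--o-
oo----ooooo--------o
-o-oo-o---o-oooooo-o
o-oooo--o--oo----oo-
-oo--o-----oo-oo-ooo

-oo--o-----oo-oo-ooo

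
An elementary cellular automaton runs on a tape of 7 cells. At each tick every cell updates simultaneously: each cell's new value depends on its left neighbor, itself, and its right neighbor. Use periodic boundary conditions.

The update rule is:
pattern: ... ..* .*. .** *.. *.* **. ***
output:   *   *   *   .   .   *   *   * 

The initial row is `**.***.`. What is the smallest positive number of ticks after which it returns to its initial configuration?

.**.***
*.**.**
**.**.*
***.**.
.***.**
*.***.*
**.***.

7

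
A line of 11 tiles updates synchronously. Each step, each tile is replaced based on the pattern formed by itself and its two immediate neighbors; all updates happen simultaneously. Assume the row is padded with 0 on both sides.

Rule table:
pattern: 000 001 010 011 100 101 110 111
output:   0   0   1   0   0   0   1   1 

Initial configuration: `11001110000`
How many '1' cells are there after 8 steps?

01000110000
01000010000
01000010000  (fixed point — unchanged through step 8)
count of 1: 2

2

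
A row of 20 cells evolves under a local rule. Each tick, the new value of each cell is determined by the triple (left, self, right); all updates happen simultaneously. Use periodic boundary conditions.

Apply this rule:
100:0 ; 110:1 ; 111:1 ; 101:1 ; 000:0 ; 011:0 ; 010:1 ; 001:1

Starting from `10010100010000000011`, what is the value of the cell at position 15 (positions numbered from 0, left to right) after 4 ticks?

tick 1: 10111100110000000101
tick 2: 11011101010000001110
tick 3: 01101111110000010111
tick 4: 10110111110000111011
position 15 holds 1

1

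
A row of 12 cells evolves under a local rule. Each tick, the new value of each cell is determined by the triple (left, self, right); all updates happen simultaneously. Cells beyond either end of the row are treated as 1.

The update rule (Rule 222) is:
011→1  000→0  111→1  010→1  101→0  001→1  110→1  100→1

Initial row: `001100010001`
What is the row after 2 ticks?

111110111011
111110111011

111110111011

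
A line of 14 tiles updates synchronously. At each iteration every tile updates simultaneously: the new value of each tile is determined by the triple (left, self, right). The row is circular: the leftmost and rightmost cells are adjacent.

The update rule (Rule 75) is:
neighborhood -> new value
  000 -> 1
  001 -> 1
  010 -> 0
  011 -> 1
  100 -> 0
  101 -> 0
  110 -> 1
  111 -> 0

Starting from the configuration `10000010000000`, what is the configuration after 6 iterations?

00111100111111
01100101100001
01101001101110
11100011101010
10101110100000
00001010001111

00001010001111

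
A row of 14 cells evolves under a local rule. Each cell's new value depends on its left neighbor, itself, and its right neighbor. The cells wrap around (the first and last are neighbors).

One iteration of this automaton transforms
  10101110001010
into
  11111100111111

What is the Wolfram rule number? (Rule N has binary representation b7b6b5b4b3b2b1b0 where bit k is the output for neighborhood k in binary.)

position 5: 111 → 1  (bit 7 = 1)
position 6: 110 → 0  (bit 6 = 0)
position 1: 101 → 1  (bit 5 = 1)
position 7: 100 → 0  (bit 4 = 0)
position 4: 011 → 1  (bit 3 = 1)
position 0: 010 → 1  (bit 2 = 1)
position 9: 001 → 1  (bit 1 = 1)
position 8: 000 → 1  (bit 0 = 1)
bits b7..b0 = 10101111 = 175

175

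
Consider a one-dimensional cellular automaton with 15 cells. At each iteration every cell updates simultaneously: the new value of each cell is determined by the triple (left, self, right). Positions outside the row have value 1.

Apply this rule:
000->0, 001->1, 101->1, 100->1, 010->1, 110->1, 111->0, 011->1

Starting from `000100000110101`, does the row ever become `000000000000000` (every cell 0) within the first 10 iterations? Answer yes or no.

no

iteration 1: 101110001111111
iteration 2: 111011011000000
iteration 3: 001111111100001
iteration 4: 111000000110011
iteration 5: 001100001111110
iteration 6: 111110011000011
iteration 7: 000011111100110
iteration 8: 100110000111111
iteration 9: 111111001100000
iteration 10: 000001111110001
iteration 10 is 000001111110001, still not uniform 0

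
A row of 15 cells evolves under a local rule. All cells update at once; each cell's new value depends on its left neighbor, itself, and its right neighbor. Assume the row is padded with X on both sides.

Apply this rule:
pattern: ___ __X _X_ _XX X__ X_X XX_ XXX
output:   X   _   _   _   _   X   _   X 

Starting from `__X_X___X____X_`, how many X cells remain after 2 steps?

2

step 1: ___X__X___XX__X
step 2: _X______X______
count of X: 2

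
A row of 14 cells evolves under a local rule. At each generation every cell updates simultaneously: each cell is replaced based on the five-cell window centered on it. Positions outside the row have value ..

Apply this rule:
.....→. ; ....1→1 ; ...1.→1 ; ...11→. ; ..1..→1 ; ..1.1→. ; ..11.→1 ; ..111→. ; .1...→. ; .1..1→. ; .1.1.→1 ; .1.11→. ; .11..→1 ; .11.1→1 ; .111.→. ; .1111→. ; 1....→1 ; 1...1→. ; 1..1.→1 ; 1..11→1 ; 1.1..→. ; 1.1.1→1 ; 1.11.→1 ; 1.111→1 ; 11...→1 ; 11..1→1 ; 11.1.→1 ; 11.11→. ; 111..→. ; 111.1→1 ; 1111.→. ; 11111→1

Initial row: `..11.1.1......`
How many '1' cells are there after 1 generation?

7

1.11111..1....
count of 1: 7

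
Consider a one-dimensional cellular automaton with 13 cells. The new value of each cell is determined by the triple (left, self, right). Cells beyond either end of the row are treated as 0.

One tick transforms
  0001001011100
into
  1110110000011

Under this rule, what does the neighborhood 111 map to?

0

At position 9 the neighborhood is 111; the next row has 0 there.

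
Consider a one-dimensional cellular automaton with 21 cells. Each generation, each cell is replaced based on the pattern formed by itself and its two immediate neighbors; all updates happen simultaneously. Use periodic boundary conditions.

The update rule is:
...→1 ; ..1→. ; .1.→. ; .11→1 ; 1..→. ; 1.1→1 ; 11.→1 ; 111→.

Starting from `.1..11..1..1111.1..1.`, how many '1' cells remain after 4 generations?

generation 1: ....11.....1..11.....
generation 2: 111.11.111....11.1111
generation 3: ..111111.1.11.1111...
generation 4: 1.1....11.11111..1.11
count of 1: 12

12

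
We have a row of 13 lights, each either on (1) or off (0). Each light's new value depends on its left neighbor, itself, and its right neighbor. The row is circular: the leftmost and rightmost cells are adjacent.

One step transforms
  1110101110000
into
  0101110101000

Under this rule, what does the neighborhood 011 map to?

0

At position 0 the neighborhood is 011; the next row has 0 there.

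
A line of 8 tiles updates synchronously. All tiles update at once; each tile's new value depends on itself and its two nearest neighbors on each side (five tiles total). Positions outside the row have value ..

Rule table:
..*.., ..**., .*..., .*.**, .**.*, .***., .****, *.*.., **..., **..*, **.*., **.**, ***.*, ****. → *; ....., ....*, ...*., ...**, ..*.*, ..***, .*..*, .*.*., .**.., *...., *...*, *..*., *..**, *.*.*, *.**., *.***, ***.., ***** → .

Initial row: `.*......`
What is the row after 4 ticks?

...*.*..

.**.....
.*.*....
...**...
...*.*..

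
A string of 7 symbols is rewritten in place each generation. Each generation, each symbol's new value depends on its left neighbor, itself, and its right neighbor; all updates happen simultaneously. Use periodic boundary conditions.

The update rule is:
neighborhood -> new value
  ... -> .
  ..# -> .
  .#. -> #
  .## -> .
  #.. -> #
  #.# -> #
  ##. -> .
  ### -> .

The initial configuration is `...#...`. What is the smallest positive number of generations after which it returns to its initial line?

14

...##..
.....#.
.....##
#......
##.....
..#....
..##...
....#..
....##.
......#
#.....#
.#.....
.##....
...#...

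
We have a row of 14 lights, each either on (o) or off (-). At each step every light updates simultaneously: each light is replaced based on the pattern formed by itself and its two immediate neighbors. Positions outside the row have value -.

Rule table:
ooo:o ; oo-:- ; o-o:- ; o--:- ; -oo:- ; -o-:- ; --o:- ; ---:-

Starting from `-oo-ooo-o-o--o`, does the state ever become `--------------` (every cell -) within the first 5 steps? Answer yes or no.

-----o--------
--------------
all cells are - at step 2

yes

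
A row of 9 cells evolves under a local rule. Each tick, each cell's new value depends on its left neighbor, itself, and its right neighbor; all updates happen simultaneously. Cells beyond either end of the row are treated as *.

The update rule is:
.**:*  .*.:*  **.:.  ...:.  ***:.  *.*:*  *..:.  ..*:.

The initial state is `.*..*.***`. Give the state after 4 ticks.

tick 1: **..***..
tick 2: ....*....
tick 3: ....*....  (fixed point — unchanged through tick 4)

....*....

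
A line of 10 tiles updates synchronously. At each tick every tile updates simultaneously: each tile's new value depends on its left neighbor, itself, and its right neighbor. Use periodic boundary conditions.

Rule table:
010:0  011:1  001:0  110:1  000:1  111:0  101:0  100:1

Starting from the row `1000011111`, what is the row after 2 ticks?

1111010000
1001001110

1001001110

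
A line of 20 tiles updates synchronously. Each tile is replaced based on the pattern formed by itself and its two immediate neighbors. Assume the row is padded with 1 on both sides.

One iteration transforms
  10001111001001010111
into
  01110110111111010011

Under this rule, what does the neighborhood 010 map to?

1

At position 10 the neighborhood is 010; the next row has 1 there.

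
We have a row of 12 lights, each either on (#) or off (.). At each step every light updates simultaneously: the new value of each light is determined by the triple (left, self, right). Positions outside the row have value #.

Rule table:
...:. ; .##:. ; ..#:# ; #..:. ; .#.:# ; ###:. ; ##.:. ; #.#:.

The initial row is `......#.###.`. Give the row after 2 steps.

....#......#

step 1: .....##.....
step 2: ....#......#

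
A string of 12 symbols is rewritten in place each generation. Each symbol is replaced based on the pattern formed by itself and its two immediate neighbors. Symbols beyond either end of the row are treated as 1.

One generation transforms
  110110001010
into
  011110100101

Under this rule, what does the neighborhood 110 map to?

At position 1 the neighborhood is 110; the next row has 1 there.

1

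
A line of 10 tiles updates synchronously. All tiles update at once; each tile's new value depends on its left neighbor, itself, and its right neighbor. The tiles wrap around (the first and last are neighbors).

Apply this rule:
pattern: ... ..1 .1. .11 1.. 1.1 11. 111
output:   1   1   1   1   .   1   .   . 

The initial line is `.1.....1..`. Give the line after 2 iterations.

11.11111.1
..11....11

..11....11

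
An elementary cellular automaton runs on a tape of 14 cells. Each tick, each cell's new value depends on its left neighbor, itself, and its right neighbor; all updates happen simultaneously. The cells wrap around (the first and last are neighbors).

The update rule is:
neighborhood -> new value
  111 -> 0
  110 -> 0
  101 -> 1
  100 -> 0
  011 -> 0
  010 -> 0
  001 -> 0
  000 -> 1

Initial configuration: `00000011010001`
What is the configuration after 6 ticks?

01111000100100
00000010000001
01111000111100
00000010000001  (repeats tick 2; period 2)
tick 6: 00000010000001

00000010000001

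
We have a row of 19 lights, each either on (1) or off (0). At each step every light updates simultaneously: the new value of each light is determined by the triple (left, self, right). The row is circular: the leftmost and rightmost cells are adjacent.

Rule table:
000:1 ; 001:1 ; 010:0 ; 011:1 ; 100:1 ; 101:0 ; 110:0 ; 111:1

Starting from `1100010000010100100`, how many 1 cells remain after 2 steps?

step 1: 1011101111100011011
step 2: 0011001111011110011
count of 1: 12

12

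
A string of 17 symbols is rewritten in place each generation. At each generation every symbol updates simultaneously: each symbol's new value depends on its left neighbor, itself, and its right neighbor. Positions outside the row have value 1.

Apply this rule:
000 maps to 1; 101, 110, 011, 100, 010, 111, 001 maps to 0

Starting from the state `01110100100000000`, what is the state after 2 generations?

01111111100000000

generation 1: 00000000001111110
generation 2: 01111111100000000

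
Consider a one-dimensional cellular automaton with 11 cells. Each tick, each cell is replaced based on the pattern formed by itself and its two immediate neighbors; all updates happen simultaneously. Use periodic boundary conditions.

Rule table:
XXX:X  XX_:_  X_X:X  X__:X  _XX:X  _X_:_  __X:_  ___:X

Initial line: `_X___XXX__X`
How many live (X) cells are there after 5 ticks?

6

X_XX_XX_X__
_XX_XX_X_X_
_X_XX_X_X_X
X_XX_X_X_X_
_XX_X_X_X_X
count of X: 6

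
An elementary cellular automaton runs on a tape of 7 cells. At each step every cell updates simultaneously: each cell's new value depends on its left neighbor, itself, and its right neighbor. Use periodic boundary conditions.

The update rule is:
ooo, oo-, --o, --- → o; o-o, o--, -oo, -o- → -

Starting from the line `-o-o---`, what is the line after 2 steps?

o-ooo-o

o----oo
o-ooo-o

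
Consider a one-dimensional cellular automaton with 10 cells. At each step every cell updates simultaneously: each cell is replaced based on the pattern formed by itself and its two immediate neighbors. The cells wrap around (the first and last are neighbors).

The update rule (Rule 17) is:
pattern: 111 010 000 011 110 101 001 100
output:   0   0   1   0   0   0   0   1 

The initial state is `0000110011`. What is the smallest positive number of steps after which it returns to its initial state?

20

1110001000
0001100110
1100010001
0011001100
1000100011
0110011000
0001000111
1100110000
0010001110
1001100001
0100011100
0011000011
1000111000
0110000110
0001110001
1100001100
0011100010
1000011001
0111000100
0000110011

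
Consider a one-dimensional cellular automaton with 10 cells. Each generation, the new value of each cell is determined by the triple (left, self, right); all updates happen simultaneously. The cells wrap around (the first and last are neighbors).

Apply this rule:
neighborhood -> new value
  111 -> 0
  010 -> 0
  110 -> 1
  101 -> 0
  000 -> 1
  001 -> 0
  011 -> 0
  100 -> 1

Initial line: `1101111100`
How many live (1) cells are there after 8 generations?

6

0100000110
0011110011
1000011001
1111001100
0001100110
1100110011
0110011000
0011001111
count of 1: 6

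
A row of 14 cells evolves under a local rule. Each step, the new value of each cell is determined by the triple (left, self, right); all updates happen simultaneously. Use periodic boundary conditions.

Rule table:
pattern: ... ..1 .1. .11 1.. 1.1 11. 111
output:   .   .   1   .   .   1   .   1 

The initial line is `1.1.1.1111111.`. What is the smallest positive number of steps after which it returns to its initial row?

111111.11111.1
11111.1.111.1.
.111.111.1.111
1.1.1.1.111.1.
11111111.1.111
1111111.111.11
111111.1.1.1.1
11111.1111111.
.111.1.11111.1
1.1.111.111.11
.111.1.1.1.1.1
1.1.1111111111
.111.111111111
1.1.1.1111111.

14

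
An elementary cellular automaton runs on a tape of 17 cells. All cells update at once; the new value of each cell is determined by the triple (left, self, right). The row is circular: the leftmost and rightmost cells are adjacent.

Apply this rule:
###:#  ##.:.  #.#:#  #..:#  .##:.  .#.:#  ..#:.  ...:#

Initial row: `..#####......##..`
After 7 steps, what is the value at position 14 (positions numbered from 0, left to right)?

.

#..###.#####...##
.#..#.#.###.##..#
###.####.#.#..#.#
##.#.##.#####.##.
..###..#.###.#..#
#..#.#.##.#.###.#
.#.####..###.#.#.
position 14 holds .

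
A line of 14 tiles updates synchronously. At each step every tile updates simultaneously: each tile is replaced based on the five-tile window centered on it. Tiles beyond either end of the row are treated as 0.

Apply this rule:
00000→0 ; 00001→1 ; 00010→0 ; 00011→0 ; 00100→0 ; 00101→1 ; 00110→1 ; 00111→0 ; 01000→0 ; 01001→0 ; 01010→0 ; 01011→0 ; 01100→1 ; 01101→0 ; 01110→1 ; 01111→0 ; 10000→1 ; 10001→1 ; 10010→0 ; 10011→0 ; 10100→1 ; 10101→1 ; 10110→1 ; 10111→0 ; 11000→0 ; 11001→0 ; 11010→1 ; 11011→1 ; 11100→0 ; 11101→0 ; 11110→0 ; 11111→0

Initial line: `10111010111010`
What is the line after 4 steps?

01010110010110

10010110010110
00010110010110
01010110010110
01010110010110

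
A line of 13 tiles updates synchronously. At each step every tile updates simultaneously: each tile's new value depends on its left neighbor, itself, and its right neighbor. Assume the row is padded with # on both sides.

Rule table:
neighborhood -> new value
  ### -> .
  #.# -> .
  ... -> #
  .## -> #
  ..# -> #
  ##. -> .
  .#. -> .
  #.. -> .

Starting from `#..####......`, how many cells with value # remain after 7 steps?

5

step 1: ..##....#####
step 2: .##..####....
step 3: .#..##....###
step 4: ...##..####..
step 5: .###..##....#
step 6: .#...##..####
step 7: ...###..##...
count of #: 5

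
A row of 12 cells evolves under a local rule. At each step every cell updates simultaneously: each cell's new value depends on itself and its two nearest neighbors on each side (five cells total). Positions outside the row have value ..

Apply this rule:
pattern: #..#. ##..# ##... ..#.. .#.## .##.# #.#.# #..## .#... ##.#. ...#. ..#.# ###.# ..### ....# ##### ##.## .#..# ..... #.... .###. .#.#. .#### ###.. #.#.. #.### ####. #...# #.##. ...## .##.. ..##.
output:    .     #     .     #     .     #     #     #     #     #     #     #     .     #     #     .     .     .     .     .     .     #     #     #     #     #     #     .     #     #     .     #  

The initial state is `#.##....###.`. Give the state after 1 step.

#.#...###.#.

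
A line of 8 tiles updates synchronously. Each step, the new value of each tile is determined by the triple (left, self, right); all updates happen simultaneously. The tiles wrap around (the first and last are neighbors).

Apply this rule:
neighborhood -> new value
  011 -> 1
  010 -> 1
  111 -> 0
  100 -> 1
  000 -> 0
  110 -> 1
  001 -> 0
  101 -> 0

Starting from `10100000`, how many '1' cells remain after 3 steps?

10110000
10111000
10101100
count of 1: 4

4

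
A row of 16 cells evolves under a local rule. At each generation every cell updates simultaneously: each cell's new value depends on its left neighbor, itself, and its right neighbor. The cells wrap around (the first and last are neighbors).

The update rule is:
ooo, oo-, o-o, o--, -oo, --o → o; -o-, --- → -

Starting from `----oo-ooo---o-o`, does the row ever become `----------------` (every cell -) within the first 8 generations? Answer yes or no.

o--oooooooo-o-o-
-ooooooooooo-o-o
ooooooooooooo-o-
oooooooooooooo-o
oooooooooooooooo
oooooooooooooooo  (fixed point — unchanged through generation 8)
generation 8 is oooooooooooooooo, still not uniform -

no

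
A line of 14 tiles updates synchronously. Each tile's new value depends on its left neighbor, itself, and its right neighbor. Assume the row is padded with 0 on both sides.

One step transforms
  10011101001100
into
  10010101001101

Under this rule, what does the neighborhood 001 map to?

0

At position 2 the neighborhood is 001; the next row has 0 there.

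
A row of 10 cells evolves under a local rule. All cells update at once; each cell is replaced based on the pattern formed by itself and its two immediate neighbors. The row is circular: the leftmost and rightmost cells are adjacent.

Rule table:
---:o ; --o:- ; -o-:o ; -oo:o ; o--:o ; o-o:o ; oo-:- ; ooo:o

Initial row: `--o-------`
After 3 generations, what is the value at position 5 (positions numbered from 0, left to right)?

generation 1: o-oooooooo
generation 2: -ooooooooo
generation 3: ooooooooo-
position 5 holds o

o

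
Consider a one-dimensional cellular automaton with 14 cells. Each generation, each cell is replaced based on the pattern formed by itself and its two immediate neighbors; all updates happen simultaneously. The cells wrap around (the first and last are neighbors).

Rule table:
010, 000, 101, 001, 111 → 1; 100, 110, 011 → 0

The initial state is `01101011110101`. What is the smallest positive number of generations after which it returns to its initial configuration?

generation 1: 10011101101111
generation 2: 00101010010111
generation 3: 01111110111010
generation 4: 10111101010110
generation 5: 11011011111001
generation 6: 10100101110010
generation 7: 11101110100111
generation 8: 11010101101011
generation 9: 10111110011101
generation 10: 01011100101010
generation 11: 11101001111110
generation 12: 01011010111101
generation 13: 11100111011011
generation 14: 11001010100101
generation 15: 10011111101110
generation 16: 10101111010101
generation 17: 01110110111110
generation 18: 10101001011100
generation 19: 11111011101001
generation 20: 11110101011010
generation 21: 01101111100111
generation 22: 10010111001010
generation 23: 10111010011111
generation 24: 01010110101111
generation 25: 11111001110110
generation 26: 01110010101001
generation 27: 10100111111011
generation 28: 01101011110101

28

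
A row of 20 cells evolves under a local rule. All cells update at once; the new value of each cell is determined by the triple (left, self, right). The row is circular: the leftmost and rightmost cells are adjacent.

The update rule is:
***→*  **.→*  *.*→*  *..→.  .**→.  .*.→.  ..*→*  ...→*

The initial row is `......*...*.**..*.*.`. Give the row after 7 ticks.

tick 1: ******..**.*.*.*.*..
tick 2: .*****.*.**.*.*.*..*
tick 3: *.*****.*.**.*.*..*.
tick 4: .*.*****.*.**.*..*.*
tick 5: *.*.*****.*.**..*.*.
tick 6: .*.*.*****.*.*.*.*.*
tick 7: *.*.*.*****.*.*.*.*.

*.*.*.*****.*.*.*.*.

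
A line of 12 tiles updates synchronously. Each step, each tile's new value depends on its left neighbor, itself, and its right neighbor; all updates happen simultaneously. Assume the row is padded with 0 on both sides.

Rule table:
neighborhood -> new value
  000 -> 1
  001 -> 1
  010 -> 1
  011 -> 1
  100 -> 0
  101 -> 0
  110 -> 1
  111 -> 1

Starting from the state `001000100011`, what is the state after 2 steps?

111011101111
111011101111

111011101111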